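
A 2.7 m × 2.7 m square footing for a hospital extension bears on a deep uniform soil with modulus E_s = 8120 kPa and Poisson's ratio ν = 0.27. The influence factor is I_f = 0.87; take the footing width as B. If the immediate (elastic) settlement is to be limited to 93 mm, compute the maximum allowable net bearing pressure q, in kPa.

q ≈ 347 kPa

S_e = q·B·(1−ν²)/E_s · I_f  ⇒  q = S_e·E_s / (B·(1−ν²)·I_f).
q = 0.093 × 8120 / (2.7 × 0.9271 × 0.87) = 346.8 kPa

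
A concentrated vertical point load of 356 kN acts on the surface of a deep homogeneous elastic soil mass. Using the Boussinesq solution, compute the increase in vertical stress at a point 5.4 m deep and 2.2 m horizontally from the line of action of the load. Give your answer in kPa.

Boussinesq vertical stress below a point load on an elastic half-space:
Δσ_z = 3P/(2πz²) · [1 + (r/z)²]^(−5/2)
r/z = 2.2/5.4 = 0.40741; [1+(r/z)²]^(−5/2) = 0.6812.
Δσ_z = 3×356/(2π×5.4²) × 0.6812 = 5.8291 × 0.6812 = 3.971 kPa

Δσ_z ≈ 3.97 kPa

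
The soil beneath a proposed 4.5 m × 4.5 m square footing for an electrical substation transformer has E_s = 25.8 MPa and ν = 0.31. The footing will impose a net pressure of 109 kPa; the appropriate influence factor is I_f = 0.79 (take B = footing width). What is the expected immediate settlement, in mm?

Immediate (elastic) settlement: S_e = q·B·(1−ν²)/E_s · I_f.
E_s = 25.8 MPa = 25800 kPa.
S_e = 109 × 4.5 × (1 − 0.31²) / 25800 × 0.79
    = 109 × 4.5 × 0.9039 / 25800 × 0.79
    = 0.01358 m = 13.58 mm

S_e ≈ 13.6 mm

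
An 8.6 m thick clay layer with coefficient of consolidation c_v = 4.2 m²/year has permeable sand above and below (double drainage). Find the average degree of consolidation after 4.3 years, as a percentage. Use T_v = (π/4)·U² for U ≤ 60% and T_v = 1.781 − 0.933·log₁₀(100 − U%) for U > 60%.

U ≈ 92.7 %

Drainage path length: H_d = H/2 = 4.3 m (double drainage).
T_v = c_v·t/H_d² = 4.2×4.3/4.3² = 0.97674.
T_v = 0.97674 corresponds to the U > 60% branch:
U = 1 − 10^((1.781 − T_v)/0.933)/100 = 0.9272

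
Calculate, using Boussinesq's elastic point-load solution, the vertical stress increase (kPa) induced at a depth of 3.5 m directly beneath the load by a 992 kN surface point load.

Boussinesq vertical stress below a point load on an elastic half-space:
Δσ_z = 3P/(2πz²) · [1 + (r/z)²]^(−5/2)
r/z = 0/3.5 = 0; [1+(r/z)²]^(−5/2) = 1.
Δσ_z = 3×992/(2π×3.5²) × 1 = 38.665 × 1 = 38.66 kPa

Δσ_z ≈ 38.7 kPa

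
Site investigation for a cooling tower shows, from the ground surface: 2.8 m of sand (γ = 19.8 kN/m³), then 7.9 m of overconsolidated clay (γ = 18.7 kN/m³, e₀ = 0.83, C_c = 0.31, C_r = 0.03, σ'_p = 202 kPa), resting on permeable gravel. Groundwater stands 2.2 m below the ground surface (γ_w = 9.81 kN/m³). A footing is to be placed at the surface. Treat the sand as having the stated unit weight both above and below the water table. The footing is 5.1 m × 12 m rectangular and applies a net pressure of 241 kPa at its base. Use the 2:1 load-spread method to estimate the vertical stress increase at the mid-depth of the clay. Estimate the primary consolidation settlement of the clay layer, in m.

S_c ≈ 0.0326 m

Mid-depth of clay below the ground surface: z = 2.8 + 7.9/2 = 6.75 m.
Total vertical stress at mid-clay: σ_v = 19.8×2.8 + 18.7×3.95 = 129.31 kPa.
Pore pressure: u = 9.81×(6.75 − 2.2) = 44.636 kPa.
Initial effective stress: σ'_0 = σ_v − u = 129.31 − 44.636 = 84.674 kPa.
Stress increase at mid-clay by the 2:1 spreading method:
Δσ = qBL/((B+z)(L+z)) = 241×5.1×12/((5.1+6.75)(12+6.75)) = 66.382 kPa
Final effective stress: σ'_f = 84.674 + 66.382 = 151.06 kPa.
σ'_f = 151.06 ≤ σ'_p = 202 kPa, so the clay remains overconsolidated and only the recompression index applies:
S_c = C_r·H/(1+e₀)·log₁₀(σ'_f/σ'_0) = 0.03×7.9/1.83×log₁₀(151.06/84.674)
    = 0.12951 × 0.2514 = 0.03256 m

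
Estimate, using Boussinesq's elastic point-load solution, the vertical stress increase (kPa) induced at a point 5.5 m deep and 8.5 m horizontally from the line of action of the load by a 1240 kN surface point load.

Δσ_z ≈ 0.926 kPa

Boussinesq vertical stress below a point load on an elastic half-space:
Δσ_z = 3P/(2πz²) · [1 + (r/z)²]^(−5/2)
r/z = 8.5/5.5 = 1.5455; [1+(r/z)²]^(−5/2) = 0.047316.
Δσ_z = 3×1240/(2π×5.5²) × 0.047316 = 19.572 × 0.047316 = 0.9261 kPa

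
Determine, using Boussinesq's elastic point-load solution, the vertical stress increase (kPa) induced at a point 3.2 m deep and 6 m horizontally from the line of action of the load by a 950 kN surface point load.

Δσ_z ≈ 1.02 kPa

Boussinesq vertical stress below a point load on an elastic half-space:
Δσ_z = 3P/(2πz²) · [1 + (r/z)²]^(−5/2)
r/z = 6/3.2 = 1.875; [1+(r/z)²]^(−5/2) = 0.023078.
Δσ_z = 3×950/(2π×3.2²) × 0.023078 = 44.296 × 0.023078 = 1.022 kPa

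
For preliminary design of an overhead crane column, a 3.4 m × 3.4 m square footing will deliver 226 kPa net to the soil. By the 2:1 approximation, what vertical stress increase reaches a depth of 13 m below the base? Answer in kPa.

By the 2:1 method the load spreads at 1 horizontal : 2 vertical, so at depth z the loaded area has grown by z in each plan dimension:
Δσ = qBL/((B+z)(L+z)) = 226×3.4×3.4/((3.4+13)(3.4+13)) = 9.7136 kPa

Δσ_z ≈ 9.71 kPa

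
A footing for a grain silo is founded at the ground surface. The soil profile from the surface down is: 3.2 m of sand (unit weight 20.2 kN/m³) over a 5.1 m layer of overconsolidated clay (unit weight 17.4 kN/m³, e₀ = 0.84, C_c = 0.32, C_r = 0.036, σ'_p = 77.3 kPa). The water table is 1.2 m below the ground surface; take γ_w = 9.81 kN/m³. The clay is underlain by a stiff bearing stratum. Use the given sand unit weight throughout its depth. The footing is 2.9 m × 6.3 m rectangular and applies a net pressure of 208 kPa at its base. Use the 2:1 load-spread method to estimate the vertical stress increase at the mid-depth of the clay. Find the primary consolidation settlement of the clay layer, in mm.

S_c ≈ 110 mm

Mid-depth of clay below the ground surface: z = 3.2 + 5.1/2 = 5.75 m.
Total vertical stress at mid-clay: σ_v = 20.2×3.2 + 17.4×2.55 = 109.01 kPa.
Pore pressure: u = 9.81×(5.75 − 1.2) = 44.636 kPa.
Initial effective stress: σ'_0 = σ_v − u = 109.01 − 44.636 = 64.374 kPa.
Stress increase at mid-clay by the 2:1 spreading method:
Δσ = qBL/((B+z)(L+z)) = 208×2.9×6.3/((2.9+5.75)(6.3+5.75)) = 36.458 kPa
Final effective stress: σ'_f = 64.374 + 36.458 = 100.83 kPa.
σ'_f = 100.83 > σ'_p = 77.3 kPa, so the stress path crosses the preconsolidation pressure — recompression up to σ'_p, then virgin compression beyond:
S_c = H/(1+e₀)·[C_r·log₁₀(σ'_p/σ'_0) + C_c·log₁₀(σ'_f/σ'_p)]
    = 5.1/1.84 × [0.036×log₁₀(77.3/64.374) + 0.32×log₁₀(100.83/77.3)]
    = 2.7717 × [0.0028609 + 0.036931] = 0.1103 m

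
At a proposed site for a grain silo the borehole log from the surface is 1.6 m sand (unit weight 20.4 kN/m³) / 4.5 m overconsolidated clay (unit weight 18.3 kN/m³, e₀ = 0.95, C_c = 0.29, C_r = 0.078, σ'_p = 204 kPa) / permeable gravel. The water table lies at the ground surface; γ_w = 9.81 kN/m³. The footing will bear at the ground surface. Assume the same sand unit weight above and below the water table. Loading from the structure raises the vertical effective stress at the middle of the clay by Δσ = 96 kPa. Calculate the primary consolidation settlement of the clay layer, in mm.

Mid-depth of clay below the ground surface: z = 1.6 + 4.5/2 = 3.85 m.
Total vertical stress at mid-clay: σ_v = 20.4×1.6 + 18.3×2.25 = 73.815 kPa.
Pore pressure: u = 9.81×(3.85 − 0) = 37.769 kPa.
Initial effective stress: σ'_0 = σ_v − u = 73.815 − 37.769 = 36.046 kPa.
Final effective stress: σ'_f = 36.046 + 96 = 132.05 kPa.
σ'_f = 132.05 ≤ σ'_p = 204 kPa, so the clay remains overconsolidated and only the recompression index applies:
S_c = C_r·H/(1+e₀)·log₁₀(σ'_f/σ'_0) = 0.078×4.5/1.95×log₁₀(132.05/36.046)
    = 0.18 × 0.56388 = 0.1015 m

S_c ≈ 101 mm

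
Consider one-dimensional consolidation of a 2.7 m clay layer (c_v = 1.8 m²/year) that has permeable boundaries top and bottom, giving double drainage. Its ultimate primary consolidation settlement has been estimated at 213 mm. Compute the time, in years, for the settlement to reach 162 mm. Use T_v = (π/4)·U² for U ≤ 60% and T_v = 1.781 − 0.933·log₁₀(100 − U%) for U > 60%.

Drainage path length: H_d = H/2 = 1.35 m (double drainage).
U = S(t)/S_ult = 162/213 = 0.7606.
U > 60%: T_v = 1.781 − 0.933·log₁₀(100 − 76.056) = 0.49422.
t = T_v·H_d²/c_v = 0.49422×1.35²/1.8 = 0.5004 years.

t ≈ 0.5 years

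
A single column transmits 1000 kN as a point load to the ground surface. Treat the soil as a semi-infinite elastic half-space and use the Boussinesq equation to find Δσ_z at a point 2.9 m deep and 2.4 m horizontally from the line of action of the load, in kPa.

Boussinesq vertical stress below a point load on an elastic half-space:
Δσ_z = 3P/(2πz²) · [1 + (r/z)²]^(−5/2)
r/z = 2.4/2.9 = 0.82759; [1+(r/z)²]^(−5/2) = 0.27137.
Δσ_z = 3×1000/(2π×2.9²) × 0.27137 = 56.773 × 0.27137 = 15.41 kPa

Δσ_z ≈ 15.4 kPa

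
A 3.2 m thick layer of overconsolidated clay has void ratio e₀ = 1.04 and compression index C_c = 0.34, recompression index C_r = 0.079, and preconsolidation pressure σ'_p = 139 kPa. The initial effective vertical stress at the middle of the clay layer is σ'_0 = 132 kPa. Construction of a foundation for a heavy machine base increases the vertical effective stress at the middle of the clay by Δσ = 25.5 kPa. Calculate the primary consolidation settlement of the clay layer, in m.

S_c ≈ 0.0317 m

Final effective stress: σ'_f = 132 + 25.5 = 157.5 kPa.
σ'_f = 157.5 > σ'_p = 139 kPa, so the stress path crosses the preconsolidation pressure — recompression up to σ'_p, then virgin compression beyond:
S_c = H/(1+e₀)·[C_r·log₁₀(σ'_p/σ'_0) + C_c·log₁₀(σ'_f/σ'_p)]
    = 3.2/2.04 × [0.079×log₁₀(139/132) + 0.34×log₁₀(157.5/139)]
    = 1.5686 × [0.0017728 + 0.01845] = 0.03172 m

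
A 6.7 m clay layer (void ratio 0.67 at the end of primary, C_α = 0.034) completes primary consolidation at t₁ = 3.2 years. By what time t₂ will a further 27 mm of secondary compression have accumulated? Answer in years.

S_s = C_α·H/(1+e_p)·log₁₀(t₂/t₁) ⇒ log₁₀(t₂/t₁) = S_s·(1+e_p)/(C_α·H).
log₁₀(t₂/t₁) = 0.027 × (1+0.67) / (0.034×6.7) = 0.1979
t₂ = t₁ × 10^0.1979 = 3.2 × 1.577 = 5.048 years

t₂ ≈ 5.05 years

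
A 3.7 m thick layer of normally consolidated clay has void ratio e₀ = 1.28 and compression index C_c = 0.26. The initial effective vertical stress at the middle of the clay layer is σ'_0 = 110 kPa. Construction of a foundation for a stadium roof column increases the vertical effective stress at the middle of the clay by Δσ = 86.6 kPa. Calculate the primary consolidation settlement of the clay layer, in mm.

S_c ≈ 106 mm

Final effective stress: σ'_f = σ'_0 + Δσ = 110 + 86.6 = 196.6 kPa.
Normally consolidated clay, so the full stress increment lies on the virgin compression line:
S_c = C_c·H/(1+e₀)·log₁₀(σ'_f/σ'_0) = 0.26×3.7/(1+1.28)×log₁₀(196.6/110)
    = 0.42193 × 0.25219 = 0.1064 m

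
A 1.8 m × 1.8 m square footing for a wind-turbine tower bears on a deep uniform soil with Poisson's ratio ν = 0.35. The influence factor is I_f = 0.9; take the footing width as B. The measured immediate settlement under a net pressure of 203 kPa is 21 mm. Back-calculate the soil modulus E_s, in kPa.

E_s ≈ 13700 kPa

S_e = q·B·(1−ν²)/E_s · I_f  ⇒  E_s = q·B·(1−ν²)·I_f / S_e.
E_s = 203 × 1.8 × 0.8775 × 0.9 / 0.021 = 13740 kPa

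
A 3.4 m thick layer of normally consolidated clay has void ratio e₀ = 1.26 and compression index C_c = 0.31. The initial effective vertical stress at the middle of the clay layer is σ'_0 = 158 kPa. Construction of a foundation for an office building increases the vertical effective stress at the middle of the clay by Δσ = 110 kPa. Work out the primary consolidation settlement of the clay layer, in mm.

S_c ≈ 107 mm

Final effective stress: σ'_f = σ'_0 + Δσ = 158 + 110 = 268 kPa.
Normally consolidated clay, so the full stress increment lies on the virgin compression line:
S_c = C_c·H/(1+e₀)·log₁₀(σ'_f/σ'_0) = 0.31×3.4/(1+1.26)×log₁₀(268/158)
    = 0.46637 × 0.22948 = 0.107 m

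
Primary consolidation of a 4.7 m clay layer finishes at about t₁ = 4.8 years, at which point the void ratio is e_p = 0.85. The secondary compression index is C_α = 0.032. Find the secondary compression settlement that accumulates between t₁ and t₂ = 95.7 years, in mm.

Secondary compression: S_s = C_α·H/(1+e_p)·log₁₀(t₂/t₁)
S_s = 0.032×4.7/(1+0.85)×log₁₀(95.7/4.8)
    = 0.0813 × 1.3 = 0.1057 m

S_s ≈ 106 mm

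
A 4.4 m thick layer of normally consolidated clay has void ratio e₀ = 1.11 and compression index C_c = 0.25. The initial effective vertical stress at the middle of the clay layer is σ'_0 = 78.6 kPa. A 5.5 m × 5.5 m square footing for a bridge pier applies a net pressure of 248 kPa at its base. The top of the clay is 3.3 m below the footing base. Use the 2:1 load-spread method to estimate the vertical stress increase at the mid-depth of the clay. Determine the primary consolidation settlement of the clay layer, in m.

S_c ≈ 0.132 m

Mid-depth of clay below the footing base: z = 3.3 + 4.4/2 = 5.5 m.
Stress increase at mid-clay by the 2:1 spreading method:
Δσ = qBL/((B+z)(L+z)) = 248×5.5×5.5/((5.5+5.5)(5.5+5.5)) = 62 kPa
Final effective stress: σ'_f = σ'_0 + Δσ = 78.6 + 62 = 140.6 kPa.
Normally consolidated clay, so the full stress increment lies on the virgin compression line:
S_c = C_c·H/(1+e₀)·log₁₀(σ'_f/σ'_0) = 0.25×4.4/(1+1.11)×log₁₀(140.6/78.6)
    = 0.52133 × 0.25256 = 0.1317 m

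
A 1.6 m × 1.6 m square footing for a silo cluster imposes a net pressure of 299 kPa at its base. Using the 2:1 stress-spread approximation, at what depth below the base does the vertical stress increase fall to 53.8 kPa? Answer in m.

2:1 spreading — at depth z the loaded area has grown by z in each plan dimension:
qB²/(B+z)² = Δσ_z ⇒ z = B(√(q/Δσ_z) − 1) = 1.6×(√(299/53.8) − 1) = 2.172 m

z ≈ 2.17 m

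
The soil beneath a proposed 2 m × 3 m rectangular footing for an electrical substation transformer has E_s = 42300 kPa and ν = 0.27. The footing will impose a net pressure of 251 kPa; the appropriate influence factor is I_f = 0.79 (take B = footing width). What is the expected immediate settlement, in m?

S_e ≈ 0.00869 m

Immediate (elastic) settlement: S_e = q·B·(1−ν²)/E_s · I_f.
S_e = 251 × 2 × (1 − 0.27²) / 42300 × 0.79
    = 251 × 2 × 0.9271 / 42300 × 0.79
    = 0.008692 m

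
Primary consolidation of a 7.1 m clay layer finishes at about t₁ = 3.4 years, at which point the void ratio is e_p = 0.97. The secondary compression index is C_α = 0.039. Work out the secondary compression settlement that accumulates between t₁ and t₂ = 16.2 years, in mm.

S_s ≈ 95.3 mm

Secondary compression: S_s = C_α·H/(1+e_p)·log₁₀(t₂/t₁)
S_s = 0.039×7.1/(1+0.97)×log₁₀(16.2/3.4)
    = 0.1406 × 0.678 = 0.0953 m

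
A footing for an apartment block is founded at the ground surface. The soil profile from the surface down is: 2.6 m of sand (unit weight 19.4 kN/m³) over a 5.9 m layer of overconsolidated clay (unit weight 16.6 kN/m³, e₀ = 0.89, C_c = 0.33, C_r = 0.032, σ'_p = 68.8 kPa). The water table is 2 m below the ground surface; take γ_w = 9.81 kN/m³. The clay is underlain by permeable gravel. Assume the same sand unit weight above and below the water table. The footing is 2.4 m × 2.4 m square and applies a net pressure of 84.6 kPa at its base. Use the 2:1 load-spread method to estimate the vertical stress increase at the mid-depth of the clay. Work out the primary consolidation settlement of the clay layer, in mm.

S_c ≈ 24.9 mm

Mid-depth of clay below the ground surface: z = 2.6 + 5.9/2 = 5.55 m.
Total vertical stress at mid-clay: σ_v = 19.4×2.6 + 16.6×2.95 = 99.41 kPa.
Pore pressure: u = 9.81×(5.55 − 2) = 34.825 kPa.
Initial effective stress: σ'_0 = σ_v − u = 99.41 − 34.825 = 64.585 kPa.
Stress increase at mid-clay by the 2:1 spreading method:
Δσ = qBL/((B+z)(L+z)) = 84.6×2.4×2.4/((2.4+5.55)(2.4+5.55)) = 7.7101 kPa
Final effective stress: σ'_f = 64.585 + 7.7101 = 72.295 kPa.
σ'_f = 72.295 > σ'_p = 68.8 kPa, so the stress path crosses the preconsolidation pressure — recompression up to σ'_p, then virgin compression beyond:
S_c = H/(1+e₀)·[C_r·log₁₀(σ'_p/σ'_0) + C_c·log₁₀(σ'_f/σ'_p)]
    = 5.9/1.89 × [0.032×log₁₀(68.8/64.585) + 0.33×log₁₀(72.295/68.8)]
    = 3.1217 × [0.00087862 + 0.0071015] = 0.02491 m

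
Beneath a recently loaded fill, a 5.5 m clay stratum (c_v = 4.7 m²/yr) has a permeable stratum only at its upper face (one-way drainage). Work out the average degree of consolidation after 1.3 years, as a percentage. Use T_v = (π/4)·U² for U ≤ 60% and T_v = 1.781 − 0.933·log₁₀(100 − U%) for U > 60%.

Drainage path length: H_d = H = 5.5 m (single drainage).
T_v = c_v·t/H_d² = 4.7×1.3/5.5² = 0.20198.
T_v = 0.20198 corresponds to the U ≤ 60% branch:
U = √(4T_v/π) = 0.5071

U ≈ 50.7 %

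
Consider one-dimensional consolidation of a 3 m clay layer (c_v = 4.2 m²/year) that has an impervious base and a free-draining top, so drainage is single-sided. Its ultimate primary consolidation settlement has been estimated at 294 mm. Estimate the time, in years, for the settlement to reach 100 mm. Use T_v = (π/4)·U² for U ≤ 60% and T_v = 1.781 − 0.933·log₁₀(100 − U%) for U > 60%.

t ≈ 0.195 years

Drainage path length: H_d = H = 3 m (single drainage).
U = S(t)/S_ult = 100/294 = 0.3401.
U ≤ 60%: T_v = (π/4)·U² = (π/4)×0.34014² = 0.090865.
t = T_v·H_d²/c_v = 0.090865×3²/4.2 = 0.1947 years.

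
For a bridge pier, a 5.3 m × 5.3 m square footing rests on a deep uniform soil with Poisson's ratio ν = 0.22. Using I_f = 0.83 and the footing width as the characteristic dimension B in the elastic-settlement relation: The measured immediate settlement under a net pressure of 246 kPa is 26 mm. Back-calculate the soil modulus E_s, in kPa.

S_e = q·B·(1−ν²)/E_s · I_f  ⇒  E_s = q·B·(1−ν²)·I_f / S_e.
E_s = 246 × 5.3 × 0.9516 × 0.83 / 0.026 = 39610 kPa

E_s ≈ 39600 kPa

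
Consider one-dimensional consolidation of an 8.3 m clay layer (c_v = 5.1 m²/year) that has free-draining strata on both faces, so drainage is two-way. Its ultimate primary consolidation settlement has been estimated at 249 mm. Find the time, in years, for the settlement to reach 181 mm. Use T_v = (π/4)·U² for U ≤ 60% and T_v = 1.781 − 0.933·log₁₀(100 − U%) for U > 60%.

Drainage path length: H_d = H/2 = 4.15 m (double drainage).
U = S(t)/S_ult = 181/249 = 0.7269.
U > 60%: T_v = 1.781 − 0.933·log₁₀(100 − 72.691) = 0.44092.
t = T_v·H_d²/c_v = 0.44092×4.15²/5.1 = 1.489 years.

t ≈ 1.49 years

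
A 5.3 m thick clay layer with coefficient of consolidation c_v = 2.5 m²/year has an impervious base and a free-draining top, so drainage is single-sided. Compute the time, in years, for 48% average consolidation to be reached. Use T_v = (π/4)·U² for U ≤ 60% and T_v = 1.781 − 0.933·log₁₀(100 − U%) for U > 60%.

Drainage path length: H_d = H = 5.3 m (single drainage).
U ≤ 60%: T_v = (π/4)·U² = (π/4)×0.48² = 0.18096.
t = T_v·H_d²/c_v = 0.18096×5.3²/2.5 = 2.033 years.

t ≈ 2.03 years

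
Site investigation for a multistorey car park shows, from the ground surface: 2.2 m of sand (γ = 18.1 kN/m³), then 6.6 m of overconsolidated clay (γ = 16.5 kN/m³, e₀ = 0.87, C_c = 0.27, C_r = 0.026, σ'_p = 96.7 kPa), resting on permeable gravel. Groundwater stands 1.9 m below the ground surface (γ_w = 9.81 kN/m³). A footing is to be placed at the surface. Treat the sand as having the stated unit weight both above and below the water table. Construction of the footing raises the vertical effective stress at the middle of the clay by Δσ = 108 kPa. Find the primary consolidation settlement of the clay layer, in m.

Mid-depth of clay below the ground surface: z = 2.2 + 6.6/2 = 5.5 m.
Total vertical stress at mid-clay: σ_v = 18.1×2.2 + 16.5×3.3 = 94.27 kPa.
Pore pressure: u = 9.81×(5.5 − 1.9) = 35.316 kPa.
Initial effective stress: σ'_0 = σ_v − u = 94.27 − 35.316 = 58.954 kPa.
Final effective stress: σ'_f = 58.954 + 108 = 166.95 kPa.
σ'_f = 166.95 > σ'_p = 96.7 kPa, so the stress path crosses the preconsolidation pressure — recompression up to σ'_p, then virgin compression beyond:
S_c = H/(1+e₀)·[C_r·log₁₀(σ'_p/σ'_0) + C_c·log₁₀(σ'_f/σ'_p)]
    = 6.6/1.87 × [0.026×log₁₀(96.7/58.954) + 0.27×log₁₀(166.95/96.7)]
    = 3.5294 × [0.0055877 + 0.064033] = 0.2457 m

S_c ≈ 0.246 m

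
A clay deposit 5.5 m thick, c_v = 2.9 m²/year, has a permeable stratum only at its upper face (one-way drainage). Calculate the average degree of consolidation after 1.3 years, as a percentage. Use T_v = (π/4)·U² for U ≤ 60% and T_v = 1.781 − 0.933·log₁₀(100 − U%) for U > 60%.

U ≈ 39.8 %

Drainage path length: H_d = H = 5.5 m (single drainage).
T_v = c_v·t/H_d² = 2.9×1.3/5.5² = 0.12463.
T_v = 0.12463 corresponds to the U ≤ 60% branch:
U = √(4T_v/π) = 0.3984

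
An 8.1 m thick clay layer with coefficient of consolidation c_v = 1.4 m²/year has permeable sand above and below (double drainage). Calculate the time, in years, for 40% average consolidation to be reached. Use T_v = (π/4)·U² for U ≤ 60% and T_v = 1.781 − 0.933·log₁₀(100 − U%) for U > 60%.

t ≈ 1.47 years

Drainage path length: H_d = H/2 = 4.05 m (double drainage).
U ≤ 60%: T_v = (π/4)·U² = (π/4)×0.4² = 0.12566.
t = T_v·H_d²/c_v = 0.12566×4.05²/1.4 = 1.472 years.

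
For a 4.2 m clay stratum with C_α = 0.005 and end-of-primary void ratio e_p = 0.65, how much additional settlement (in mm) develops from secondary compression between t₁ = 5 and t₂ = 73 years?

Secondary compression: S_s = C_α·H/(1+e_p)·log₁₀(t₂/t₁)
S_s = 0.005×4.2/(1+0.65)×log₁₀(73/5)
    = 0.01273 × 1.164 = 0.01482 m

S_s ≈ 14.8 mm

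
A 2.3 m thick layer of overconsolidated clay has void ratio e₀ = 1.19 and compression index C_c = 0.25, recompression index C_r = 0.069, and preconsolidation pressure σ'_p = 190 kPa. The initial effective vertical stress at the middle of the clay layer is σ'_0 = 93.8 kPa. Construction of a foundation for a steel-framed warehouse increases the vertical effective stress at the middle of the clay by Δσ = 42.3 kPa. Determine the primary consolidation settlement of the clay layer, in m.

Final effective stress: σ'_f = 93.8 + 42.3 = 136.1 kPa.
σ'_f = 136.1 ≤ σ'_p = 190 kPa, so the clay remains overconsolidated and only the recompression index applies:
S_c = C_r·H/(1+e₀)·log₁₀(σ'_f/σ'_0) = 0.069×2.3/2.19×log₁₀(136.1/93.8)
    = 0.072464 × 0.16166 = 0.01171 m

S_c ≈ 0.0117 m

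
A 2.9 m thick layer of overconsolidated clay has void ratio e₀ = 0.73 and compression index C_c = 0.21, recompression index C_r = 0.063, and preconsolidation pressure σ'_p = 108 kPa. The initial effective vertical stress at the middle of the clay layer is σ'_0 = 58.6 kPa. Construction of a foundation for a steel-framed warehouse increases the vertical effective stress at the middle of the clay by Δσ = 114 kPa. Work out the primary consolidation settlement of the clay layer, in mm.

Final effective stress: σ'_f = 58.6 + 114 = 172.6 kPa.
σ'_f = 172.6 > σ'_p = 108 kPa, so the stress path crosses the preconsolidation pressure — recompression up to σ'_p, then virgin compression beyond:
S_c = H/(1+e₀)·[C_r·log₁₀(σ'_p/σ'_0) + C_c·log₁₀(σ'_f/σ'_p)]
    = 2.9/1.73 × [0.063×log₁₀(108/58.6) + 0.21×log₁₀(172.6/108)]
    = 1.6763 × [0.016728 + 0.04276] = 0.09972 m

S_c ≈ 99.7 mm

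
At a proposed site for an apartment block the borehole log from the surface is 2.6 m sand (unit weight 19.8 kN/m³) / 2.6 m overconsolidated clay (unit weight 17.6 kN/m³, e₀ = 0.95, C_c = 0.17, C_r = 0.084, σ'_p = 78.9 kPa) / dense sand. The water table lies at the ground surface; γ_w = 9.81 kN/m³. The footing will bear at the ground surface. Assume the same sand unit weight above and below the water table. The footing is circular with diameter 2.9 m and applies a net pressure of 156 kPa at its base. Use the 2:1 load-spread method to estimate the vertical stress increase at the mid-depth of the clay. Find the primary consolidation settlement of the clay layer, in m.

S_c ≈ 0.0282 m

Mid-depth of clay below the ground surface: z = 2.6 + 2.6/2 = 3.9 m.
Total vertical stress at mid-clay: σ_v = 19.8×2.6 + 17.6×1.3 = 74.36 kPa.
Pore pressure: u = 9.81×(3.9 − 0) = 38.259 kPa.
Initial effective stress: σ'_0 = σ_v − u = 74.36 − 38.259 = 36.101 kPa.
Stress increase at mid-clay by the 2:1 spreading method:
Δσ ≈ qD²/(D+z)² = 156×2.9²/(2.9+3.9)² = 28.373 kPa
Final effective stress: σ'_f = 36.101 + 28.373 = 64.474 kPa.
σ'_f = 64.474 ≤ σ'_p = 78.9 kPa, so the clay remains overconsolidated and only the recompression index applies:
S_c = C_r·H/(1+e₀)·log₁₀(σ'_f/σ'_0) = 0.084×2.6/1.95×log₁₀(64.474/36.101)
    = 0.112 × 0.25187 = 0.02821 m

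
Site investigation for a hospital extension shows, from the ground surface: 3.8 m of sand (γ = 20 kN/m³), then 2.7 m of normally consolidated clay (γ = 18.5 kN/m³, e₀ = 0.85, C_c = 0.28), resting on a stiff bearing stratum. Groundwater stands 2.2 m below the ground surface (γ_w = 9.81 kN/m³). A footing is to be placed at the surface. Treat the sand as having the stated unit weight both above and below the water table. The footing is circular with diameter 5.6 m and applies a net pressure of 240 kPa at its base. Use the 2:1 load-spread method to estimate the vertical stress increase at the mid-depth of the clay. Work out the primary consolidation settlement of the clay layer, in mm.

Mid-depth of clay below the ground surface: z = 3.8 + 2.7/2 = 5.15 m.
Total vertical stress at mid-clay: σ_v = 20×3.8 + 18.5×1.35 = 100.97 kPa.
Pore pressure: u = 9.81×(5.15 − 2.2) = 28.94 kPa.
Initial effective stress: σ'_0 = σ_v − u = 100.97 − 28.94 = 72.03 kPa.
Stress increase at mid-clay by the 2:1 spreading method:
Δσ ≈ qD²/(D+z)² = 240×5.6²/(5.6+5.15)² = 65.128 kPa
Final effective stress: σ'_f = σ'_0 + Δσ = 72.03 + 65.128 = 137.16 kPa.
Normally consolidated clay, so the full stress increment lies on the virgin compression line:
S_c = C_c·H/(1+e₀)·log₁₀(σ'_f/σ'_0) = 0.28×2.7/(1+0.85)×log₁₀(137.16/72.03)
    = 0.40865 × 0.27971 = 0.1143 m

S_c ≈ 114 mm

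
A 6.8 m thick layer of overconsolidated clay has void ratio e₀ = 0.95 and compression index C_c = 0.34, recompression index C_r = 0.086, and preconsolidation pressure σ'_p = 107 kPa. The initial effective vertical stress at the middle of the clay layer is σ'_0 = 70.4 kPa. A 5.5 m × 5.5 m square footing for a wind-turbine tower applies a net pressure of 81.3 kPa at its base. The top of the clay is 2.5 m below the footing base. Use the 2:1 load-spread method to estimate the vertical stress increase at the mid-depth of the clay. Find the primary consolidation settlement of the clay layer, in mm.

S_c ≈ 31 mm

Mid-depth of clay below the footing base: z = 2.5 + 6.8/2 = 5.9 m.
Stress increase at mid-clay by the 2:1 spreading method:
Δσ = qBL/((B+z)(L+z)) = 81.3×5.5×5.5/((5.5+5.9)(5.5+5.9)) = 18.924 kPa
Final effective stress: σ'_f = 70.4 + 18.924 = 89.324 kPa.
σ'_f = 89.324 ≤ σ'_p = 107 kPa, so the clay remains overconsolidated and only the recompression index applies:
S_c = C_r·H/(1+e₀)·log₁₀(σ'_f/σ'_0) = 0.086×6.8/1.95×log₁₀(89.324/70.4)
    = 0.2999 × 0.1034 = 0.03101 m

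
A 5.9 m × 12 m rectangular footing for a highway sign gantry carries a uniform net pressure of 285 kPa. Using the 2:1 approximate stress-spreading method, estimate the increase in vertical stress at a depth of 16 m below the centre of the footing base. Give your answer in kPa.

Δσ_z ≈ 32.9 kPa

By the 2:1 method the load spreads at 1 horizontal : 2 vertical, so at depth z the loaded area has grown by z in each plan dimension:
Δσ = qBL/((B+z)(L+z)) = 285×5.9×12/((5.9+16)(12+16)) = 32.906 kPa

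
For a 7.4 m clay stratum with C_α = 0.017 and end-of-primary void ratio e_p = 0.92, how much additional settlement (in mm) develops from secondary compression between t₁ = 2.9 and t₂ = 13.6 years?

S_s ≈ 44 mm

Secondary compression: S_s = C_α·H/(1+e_p)·log₁₀(t₂/t₁)
S_s = 0.017×7.4/(1+0.92)×log₁₀(13.6/2.9)
    = 0.06552 × 0.6711 = 0.04397 m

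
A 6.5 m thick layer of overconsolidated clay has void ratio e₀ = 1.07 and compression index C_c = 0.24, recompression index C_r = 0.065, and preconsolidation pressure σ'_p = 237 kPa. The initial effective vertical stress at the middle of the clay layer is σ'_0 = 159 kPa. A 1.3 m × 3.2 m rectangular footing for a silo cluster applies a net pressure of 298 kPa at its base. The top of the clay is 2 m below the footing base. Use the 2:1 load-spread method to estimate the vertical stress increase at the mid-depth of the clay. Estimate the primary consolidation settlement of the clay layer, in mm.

Mid-depth of clay below the footing base: z = 2 + 6.5/2 = 5.25 m.
Stress increase at mid-clay by the 2:1 spreading method:
Δσ = qBL/((B+z)(L+z)) = 298×1.3×3.2/((1.3+5.25)(3.2+5.25)) = 22.398 kPa
Final effective stress: σ'_f = 159 + 22.398 = 181.4 kPa.
σ'_f = 181.4 ≤ σ'_p = 237 kPa, so the clay remains overconsolidated and only the recompression index applies:
S_c = C_r·H/(1+e₀)·log₁₀(σ'_f/σ'_0) = 0.065×6.5/2.07×log₁₀(181.4/159)
    = 0.20411 × 0.05724 = 0.01168 m

S_c ≈ 11.7 mm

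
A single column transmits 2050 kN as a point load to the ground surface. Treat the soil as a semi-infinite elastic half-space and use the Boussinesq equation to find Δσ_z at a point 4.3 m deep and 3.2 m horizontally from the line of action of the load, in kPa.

Boussinesq vertical stress below a point load on an elastic half-space:
Δσ_z = 3P/(2πz²) · [1 + (r/z)²]^(−5/2)
r/z = 3.2/4.3 = 0.74419; [1+(r/z)²]^(−5/2) = 0.33228.
Δσ_z = 3×2050/(2π×4.3²) × 0.33228 = 52.937 × 0.33228 = 17.59 kPa

Δσ_z ≈ 17.6 kPa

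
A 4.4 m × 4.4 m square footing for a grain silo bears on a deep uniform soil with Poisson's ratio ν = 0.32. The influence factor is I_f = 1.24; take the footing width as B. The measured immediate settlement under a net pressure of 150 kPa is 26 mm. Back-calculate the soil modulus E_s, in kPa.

E_s ≈ 28300 kPa

S_e = q·B·(1−ν²)/E_s · I_f  ⇒  E_s = q·B·(1−ν²)·I_f / S_e.
E_s = 150 × 4.4 × 0.8976 × 1.24 / 0.026 = 28250 kPa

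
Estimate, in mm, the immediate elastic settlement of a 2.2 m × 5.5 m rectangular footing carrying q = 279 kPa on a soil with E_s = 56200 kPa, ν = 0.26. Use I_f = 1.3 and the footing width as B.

Immediate (elastic) settlement: S_e = q·B·(1−ν²)/E_s · I_f.
S_e = 279 × 2.2 × (1 − 0.26²) / 56200 × 1.3
    = 279 × 2.2 × 0.9324 / 56200 × 1.3
    = 0.01324 m = 13.24 mm

S_e ≈ 13.2 mm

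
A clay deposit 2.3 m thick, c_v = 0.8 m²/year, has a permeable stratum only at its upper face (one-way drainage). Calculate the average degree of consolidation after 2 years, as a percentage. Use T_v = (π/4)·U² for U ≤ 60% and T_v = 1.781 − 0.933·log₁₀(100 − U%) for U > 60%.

Drainage path length: H_d = H = 2.3 m (single drainage).
T_v = c_v·t/H_d² = 0.8×2/2.3² = 0.30246.
T_v = 0.30246 corresponds to the U > 60% branch:
U = 1 − 10^((1.781 − T_v)/0.933)/100 = 0.6157

U ≈ 61.6 %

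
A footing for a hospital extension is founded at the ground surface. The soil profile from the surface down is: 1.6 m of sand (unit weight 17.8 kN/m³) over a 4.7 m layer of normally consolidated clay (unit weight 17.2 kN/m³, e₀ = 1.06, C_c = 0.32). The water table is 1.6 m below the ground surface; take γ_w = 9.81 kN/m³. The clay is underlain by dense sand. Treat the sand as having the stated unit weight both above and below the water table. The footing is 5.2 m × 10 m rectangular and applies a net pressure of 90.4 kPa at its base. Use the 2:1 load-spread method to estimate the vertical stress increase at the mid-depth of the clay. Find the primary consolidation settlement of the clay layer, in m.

S_c ≈ 0.187 m

Mid-depth of clay below the ground surface: z = 1.6 + 4.7/2 = 3.95 m.
Total vertical stress at mid-clay: σ_v = 17.8×1.6 + 17.2×2.35 = 68.9 kPa.
Pore pressure: u = 9.81×(3.95 − 1.6) = 23.054 kPa.
Initial effective stress: σ'_0 = σ_v − u = 68.9 − 23.054 = 45.846 kPa.
Stress increase at mid-clay by the 2:1 spreading method:
Δσ = qBL/((B+z)(L+z)) = 90.4×5.2×10/((5.2+3.95)(10+3.95)) = 36.828 kPa
Final effective stress: σ'_f = σ'_0 + Δσ = 45.846 + 36.828 = 82.674 kPa.
Normally consolidated clay, so the full stress increment lies on the virgin compression line:
S_c = C_c·H/(1+e₀)·log₁₀(σ'_f/σ'_0) = 0.32×4.7/(1+1.06)×log₁₀(82.674/45.846)
    = 0.7301 × 0.25607 = 0.187 m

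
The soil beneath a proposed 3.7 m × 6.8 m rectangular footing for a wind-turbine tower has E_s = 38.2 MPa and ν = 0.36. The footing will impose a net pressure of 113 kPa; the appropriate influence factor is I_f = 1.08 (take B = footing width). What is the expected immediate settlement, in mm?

S_e ≈ 10.3 mm

Immediate (elastic) settlement: S_e = q·B·(1−ν²)/E_s · I_f.
E_s = 38.2 MPa = 38200 kPa.
S_e = 113 × 3.7 × (1 − 0.36²) / 38200 × 1.08
    = 113 × 3.7 × 0.8704 / 38200 × 1.08
    = 0.01029 m = 10.29 mm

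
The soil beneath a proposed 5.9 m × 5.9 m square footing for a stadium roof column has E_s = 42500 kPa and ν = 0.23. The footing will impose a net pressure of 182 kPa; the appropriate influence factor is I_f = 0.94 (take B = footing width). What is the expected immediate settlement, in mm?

Immediate (elastic) settlement: S_e = q·B·(1−ν²)/E_s · I_f.
S_e = 182 × 5.9 × (1 − 0.23²) / 42500 × 0.94
    = 182 × 5.9 × 0.9471 / 42500 × 0.94
    = 0.02249 m = 22.49 mm

S_e ≈ 22.5 mm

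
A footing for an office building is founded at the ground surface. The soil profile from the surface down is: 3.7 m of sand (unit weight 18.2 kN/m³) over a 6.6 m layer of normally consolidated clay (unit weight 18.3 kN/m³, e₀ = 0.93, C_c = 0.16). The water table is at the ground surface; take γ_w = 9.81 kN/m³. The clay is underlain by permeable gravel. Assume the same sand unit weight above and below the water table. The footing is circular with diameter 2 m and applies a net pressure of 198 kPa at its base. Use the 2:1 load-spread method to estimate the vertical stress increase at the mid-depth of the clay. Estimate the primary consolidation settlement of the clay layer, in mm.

S_c ≈ 36.4 mm

Mid-depth of clay below the ground surface: z = 3.7 + 6.6/2 = 7 m.
Total vertical stress at mid-clay: σ_v = 18.2×3.7 + 18.3×3.3 = 127.73 kPa.
Pore pressure: u = 9.81×(7 − 0) = 68.67 kPa.
Initial effective stress: σ'_0 = σ_v − u = 127.73 − 68.67 = 59.06 kPa.
Stress increase at mid-clay by the 2:1 spreading method:
Δσ ≈ qD²/(D+z)² = 198×2²/(2+7)² = 9.7778 kPa
Final effective stress: σ'_f = σ'_0 + Δσ = 59.06 + 9.7778 = 68.838 kPa.
Normally consolidated clay, so the full stress increment lies on the virgin compression line:
S_c = C_c·H/(1+e₀)·log₁₀(σ'_f/σ'_0) = 0.16×6.6/(1+0.93)×log₁₀(68.838/59.06)
    = 0.54715 × 0.066535 = 0.0364 m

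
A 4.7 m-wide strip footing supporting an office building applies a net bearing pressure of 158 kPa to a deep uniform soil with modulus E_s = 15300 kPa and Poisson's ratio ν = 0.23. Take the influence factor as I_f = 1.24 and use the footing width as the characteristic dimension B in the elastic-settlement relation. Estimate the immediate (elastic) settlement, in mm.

S_e ≈ 57 mm

Immediate (elastic) settlement: S_e = q·B·(1−ν²)/E_s · I_f.
S_e = 158 × 4.7 × (1 − 0.23²) / 15300 × 1.24
    = 158 × 4.7 × 0.9471 / 15300 × 1.24
    = 0.057 m = 57 mm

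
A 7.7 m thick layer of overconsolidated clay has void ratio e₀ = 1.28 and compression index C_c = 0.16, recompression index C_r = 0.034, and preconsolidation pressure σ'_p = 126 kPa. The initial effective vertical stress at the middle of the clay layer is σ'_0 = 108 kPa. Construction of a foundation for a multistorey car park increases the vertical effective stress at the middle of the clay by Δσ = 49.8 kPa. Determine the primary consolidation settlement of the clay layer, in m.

Final effective stress: σ'_f = 108 + 49.8 = 157.8 kPa.
σ'_f = 157.8 > σ'_p = 126 kPa, so the stress path crosses the preconsolidation pressure — recompression up to σ'_p, then virgin compression beyond:
S_c = H/(1+e₀)·[C_r·log₁₀(σ'_p/σ'_0) + C_c·log₁₀(σ'_f/σ'_p)]
    = 7.7/2.28 × [0.034×log₁₀(126/108) + 0.16×log₁₀(157.8/126)]
    = 3.3772 × [0.0022762 + 0.015638] = 0.0605 m

S_c ≈ 0.0605 m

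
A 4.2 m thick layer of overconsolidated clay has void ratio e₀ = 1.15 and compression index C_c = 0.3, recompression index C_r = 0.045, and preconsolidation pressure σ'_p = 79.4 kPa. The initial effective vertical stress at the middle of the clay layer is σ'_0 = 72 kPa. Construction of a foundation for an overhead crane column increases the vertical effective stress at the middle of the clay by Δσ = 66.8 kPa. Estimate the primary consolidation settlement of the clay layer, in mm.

S_c ≈ 146 mm

Final effective stress: σ'_f = 72 + 66.8 = 138.8 kPa.
σ'_f = 138.8 > σ'_p = 79.4 kPa, so the stress path crosses the preconsolidation pressure — recompression up to σ'_p, then virgin compression beyond:
S_c = H/(1+e₀)·[C_r·log₁₀(σ'_p/σ'_0) + C_c·log₁₀(σ'_f/σ'_p)]
    = 4.2/2.15 × [0.045×log₁₀(79.4/72) + 0.3×log₁₀(138.8/79.4)]
    = 1.9535 × [0.001912 + 0.072771] = 0.1459 m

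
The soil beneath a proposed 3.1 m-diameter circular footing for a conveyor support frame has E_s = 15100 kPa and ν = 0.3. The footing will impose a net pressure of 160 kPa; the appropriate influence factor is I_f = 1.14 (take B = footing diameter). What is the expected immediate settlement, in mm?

Immediate (elastic) settlement: S_e = q·B·(1−ν²)/E_s · I_f.
S_e = 160 × 3.1 × (1 − 0.3²) / 15100 × 1.14
    = 160 × 3.1 × 0.91 / 15100 × 1.14
    = 0.03408 m = 34.08 mm

S_e ≈ 34.1 mm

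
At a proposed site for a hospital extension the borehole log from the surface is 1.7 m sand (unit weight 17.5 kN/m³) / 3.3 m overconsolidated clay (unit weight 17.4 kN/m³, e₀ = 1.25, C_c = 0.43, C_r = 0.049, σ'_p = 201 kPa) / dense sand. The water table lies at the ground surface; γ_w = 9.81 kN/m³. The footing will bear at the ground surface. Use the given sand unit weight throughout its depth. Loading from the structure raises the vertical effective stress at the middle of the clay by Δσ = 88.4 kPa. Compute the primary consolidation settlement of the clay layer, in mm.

S_c ≈ 46.6 mm

Mid-depth of clay below the ground surface: z = 1.7 + 3.3/2 = 3.35 m.
Total vertical stress at mid-clay: σ_v = 17.5×1.7 + 17.4×1.65 = 58.46 kPa.
Pore pressure: u = 9.81×(3.35 − 0) = 32.864 kPa.
Initial effective stress: σ'_0 = σ_v − u = 58.46 − 32.864 = 25.596 kPa.
Final effective stress: σ'_f = 25.596 + 88.4 = 114 kPa.
σ'_f = 114 ≤ σ'_p = 201 kPa, so the clay remains overconsolidated and only the recompression index applies:
S_c = C_r·H/(1+e₀)·log₁₀(σ'_f/σ'_0) = 0.049×3.3/2.25×log₁₀(114/25.596)
    = 0.071868 × 0.64873 = 0.04662 m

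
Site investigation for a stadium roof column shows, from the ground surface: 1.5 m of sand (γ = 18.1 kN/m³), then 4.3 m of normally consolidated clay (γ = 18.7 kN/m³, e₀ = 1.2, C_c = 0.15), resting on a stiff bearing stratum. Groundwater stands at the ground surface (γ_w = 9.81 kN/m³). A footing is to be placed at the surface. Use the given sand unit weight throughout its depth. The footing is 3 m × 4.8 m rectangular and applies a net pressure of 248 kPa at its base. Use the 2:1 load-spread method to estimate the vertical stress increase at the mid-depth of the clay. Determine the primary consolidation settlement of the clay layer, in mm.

Mid-depth of clay below the ground surface: z = 1.5 + 4.3/2 = 3.65 m.
Total vertical stress at mid-clay: σ_v = 18.1×1.5 + 18.7×2.15 = 67.355 kPa.
Pore pressure: u = 9.81×(3.65 − 0) = 35.806 kPa.
Initial effective stress: σ'_0 = σ_v − u = 67.355 − 35.806 = 31.549 kPa.
Stress increase at mid-clay by the 2:1 spreading method:
Δσ = qBL/((B+z)(L+z)) = 248×3×4.8/((3+3.65)(4.8+3.65)) = 63.553 kPa
Final effective stress: σ'_f = σ'_0 + Δσ = 31.549 + 63.553 = 95.102 kPa.
Normally consolidated clay, so the full stress increment lies on the virgin compression line:
S_c = C_c·H/(1+e₀)·log₁₀(σ'_f/σ'_0) = 0.15×4.3/(1+1.2)×log₁₀(95.102/31.549)
    = 0.29318 × 0.4792 = 0.1405 m

S_c ≈ 140 mm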